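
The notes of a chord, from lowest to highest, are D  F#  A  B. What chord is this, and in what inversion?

The pitch classes D, F#, A, B arrange in thirds as B–D–F#–A: a B minor seventh chord.
The lowest note is D, the third of the chord, so this is first inversion (figured bass 6/5).

B minor seventh, first inversion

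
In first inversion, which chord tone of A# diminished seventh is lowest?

C#

The third of A# diminished seventh (A#–C#–E–G) is C#; that is the bass in first inversion.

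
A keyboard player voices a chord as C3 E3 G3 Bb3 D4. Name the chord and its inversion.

Reducing to letter names: C, E, G, Bb, D. These stack in thirds as C–E–G–Bb–D — a C dominant ninth chord.
With the root (C) in the bass, the chord is in root position.

C dominant ninth, root position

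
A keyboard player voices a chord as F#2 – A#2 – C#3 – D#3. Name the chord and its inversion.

Reducing to letter names: F#, A#, C#, D#. These stack in thirds as D#–F#–A#–C# — a D# minor seventh chord.
F# is the third of D# minor seventh; third in the bass means first inversion (figured bass 6/5).

D# minor seventh, first inversion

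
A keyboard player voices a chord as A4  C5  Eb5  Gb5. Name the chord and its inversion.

The pitch classes A, C, Eb, Gb arrange in thirds as A–C–Eb–Gb: an A diminished seventh chord.
A is the root of A diminished seventh; root in the bass means root position (figured bass 7).

A diminished seventh, root position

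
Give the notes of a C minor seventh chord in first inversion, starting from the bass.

Eb, G, Bb, C

The chord tones are C–Eb–G–Bb. With the third (Eb) lowest for first inversion: Eb, G, Bb, C.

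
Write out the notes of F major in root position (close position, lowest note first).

F, A, C

F major is F–A–C. Root position puts the root (F) in the bass, with the remaining tones above: F, A, C.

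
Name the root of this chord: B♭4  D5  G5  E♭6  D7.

Eb

The distinct letter names are Bb, D, G, Eb. Arranged as a stack of thirds they read Eb–G–Bb–D, so Eb is the root (an Eb major seventh chord).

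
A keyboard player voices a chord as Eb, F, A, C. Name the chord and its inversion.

F dominant seventh, third inversion

The distinct note names are Eb, F, A, C. Stacked in thirds they read F–A–C–Eb, which is a dominant seventh chord on F.
Eb is the seventh of F dominant seventh; seventh in the bass means third inversion (figured bass 4/2).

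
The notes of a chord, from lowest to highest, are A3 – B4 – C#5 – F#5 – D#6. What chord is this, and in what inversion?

B dominant ninth, third inversion

Reducing to letter names: A, B, C#, F#, D#. These stack in thirds as B–D#–F#–A–C# — a B dominant ninth chord.
A is the seventh of B dominant ninth; seventh in the bass means third inversion.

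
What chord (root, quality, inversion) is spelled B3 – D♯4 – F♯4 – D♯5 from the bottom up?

B major, root position

The distinct note names are B, D#, F#. Stacked in thirds they read B–D#–F#, which is a major triad on B.
The lowest note is B, the root of the chord, so this is root position (figured bass 5/3).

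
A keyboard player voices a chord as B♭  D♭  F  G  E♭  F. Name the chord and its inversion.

Eb dominant ninth, second inversion

The pitch classes Bb, Db, F, G, Eb arrange in thirds as Eb–G–Bb–Db–F: an Eb dominant ninth chord.
With the fifth (Bb) in the bass, the chord is in second inversion.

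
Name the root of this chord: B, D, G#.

G#

B, D, G# are the tones of a G# diminished triad (G#–B–D), making G# the root.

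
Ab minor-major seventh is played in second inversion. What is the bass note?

In second inversion the fifth is lowest. For Ab minor-major seventh (Ab–Cb–Eb–G) that is Eb.

Eb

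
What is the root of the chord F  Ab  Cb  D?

F, Ab, Cb, D are the tones of a D diminished seventh chord (D–F–Ab–Cb), making D the root.

D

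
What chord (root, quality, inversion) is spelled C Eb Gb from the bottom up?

The pitch classes C, Eb, Gb arrange in thirds as C–Eb–Gb: a C diminished triad.
C is the root of C diminished; root in the bass means root position (figured bass 5/3).

C diminished, root position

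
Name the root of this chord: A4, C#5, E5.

A

The distinct letter names are A, C#, E. Arranged as a stack of thirds they read A–C#–E, so A is the root (an A major triad).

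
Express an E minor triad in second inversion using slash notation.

Second inversion of E minor has the fifth (B) in the bass. As a slash chord: Em/B.

Em/B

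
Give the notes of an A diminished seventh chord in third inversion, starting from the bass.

A diminished seventh is A–C–Eb–Gb. Third inversion puts the seventh (Gb) in the bass, with the remaining tones above: Gb, A, C, Eb.

Gb, A, C, Eb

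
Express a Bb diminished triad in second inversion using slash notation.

Second inversion of Bb diminished has the fifth (Fb) in the bass. As a slash chord: Bbdim/Fb.

Bbdim/Fb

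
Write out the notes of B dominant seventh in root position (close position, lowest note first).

B dominant seventh is B–D#–F#–A. Root position puts the root (B) in the bass, with the remaining tones above: B, D#, F#, A.

B, D#, F#, A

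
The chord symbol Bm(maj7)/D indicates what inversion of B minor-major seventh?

first inversion

Bm(maj7)/D means B minor-major seventh with D in the bass. D is the third of B minor-major seventh (B–D–F#–A#), so this is first inversion.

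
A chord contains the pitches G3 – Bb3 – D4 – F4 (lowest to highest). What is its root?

G

The distinct letter names are G, Bb, D, F. Arranged as a stack of thirds they read G–Bb–D–F, so G is the root (a G minor seventh chord).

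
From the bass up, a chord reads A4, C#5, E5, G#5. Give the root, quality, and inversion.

A major seventh, root position

The pitch classes A, C#, E, G# arrange in thirds as A–C#–E–G#: an A major seventh chord.
With the root (A) in the bass, the chord is in root position (figured bass 7).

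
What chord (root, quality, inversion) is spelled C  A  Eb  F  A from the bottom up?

F dominant seventh, second inversion

The pitch classes C, A, Eb, F arrange in thirds as F–A–C–Eb: an F dominant seventh chord.
The lowest note is C, the fifth of the chord, so this is second inversion (figured bass 4/3).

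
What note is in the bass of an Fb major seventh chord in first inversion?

In first inversion the third is lowest. For Fb major seventh (Fb–Ab–Cb–Eb) that is Ab.

Ab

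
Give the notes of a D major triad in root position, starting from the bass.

The chord tones are D–F#–A. With the root (D) lowest for root position: D, F#, A.

D, F#, A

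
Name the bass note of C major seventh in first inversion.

E

The third of C major seventh (C–E–G–B) is E; that is the bass in first inversion.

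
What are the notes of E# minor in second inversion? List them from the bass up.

B#, E#, G#

E# minor is E#–G#–B#. Second inversion puts the fifth (B#) in the bass, with the remaining tones above: B#, E#, G#.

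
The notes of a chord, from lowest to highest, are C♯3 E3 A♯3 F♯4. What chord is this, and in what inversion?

F# dominant seventh, second inversion

The distinct note names are C#, E, A#, F#. Stacked in thirds they read F#–A#–C#–E, which is a dominant seventh chord on F#.
The lowest note is C#, the fifth of the chord, so this is second inversion (figured bass 4/3).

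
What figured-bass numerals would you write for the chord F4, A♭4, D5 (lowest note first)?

The notes F, Ab, D stack in thirds as D–F–Ab — a D diminished triad. The bass F is the third, so this is first inversion: figured 6.

6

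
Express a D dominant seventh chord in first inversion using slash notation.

D7/F#

First inversion of D dominant seventh has the third (F#) in the bass. As a slash chord: D7/F#.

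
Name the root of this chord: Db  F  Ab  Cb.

The distinct letter names are Db, F, Ab, Cb. Arranged as a stack of thirds they read Db–F–Ab–Cb, so Db is the root (a Db dominant seventh chord).

Db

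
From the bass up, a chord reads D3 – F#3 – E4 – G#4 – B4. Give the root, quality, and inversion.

E dominant ninth, third inversion

The pitch classes D, F#, E, G#, B arrange in thirds as E–G#–B–D–F#: an E dominant ninth chord.
The lowest note is D, the seventh of the chord, so this is third inversion.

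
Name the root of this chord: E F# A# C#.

F#

Reordering E, F#, A#, C# into stacked thirds gives F#–A#–C#–E; the bottom of that stack, F#, is the root.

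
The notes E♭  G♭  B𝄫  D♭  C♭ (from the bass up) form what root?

Reordering Eb, Gb, Bbb, Db, Cb into stacked thirds gives Cb–Eb–Gb–Bbb–Db; the bottom of that stack, Cb, is the root.

Cb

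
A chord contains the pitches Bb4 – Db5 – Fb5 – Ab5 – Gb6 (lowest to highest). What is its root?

Reordering Bb, Db, Fb, Ab, Gb into stacked thirds gives Gb–Bb–Db–Fb–Ab; the bottom of that stack, Gb, is the root.

Gb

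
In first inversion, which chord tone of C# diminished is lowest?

In first inversion the third is lowest. For C# diminished (C#–E–G) that is E.

E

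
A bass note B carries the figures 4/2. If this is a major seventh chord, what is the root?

The figures 4/2 mean the seventh of the chord is in the bass. If B is the seventh of a major seventh chord, the root is C (chord tones C–E–G–B).

C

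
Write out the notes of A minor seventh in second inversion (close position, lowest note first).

E, G, A, C

A minor seventh is A–C–E–G. Second inversion puts the fifth (E) in the bass, with the remaining tones above: E, G, A, C.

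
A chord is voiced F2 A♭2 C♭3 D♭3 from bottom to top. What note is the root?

Db

Reordering F, Ab, Cb, Db into stacked thirds gives Db–F–Ab–Cb; the bottom of that stack, Db, is the root.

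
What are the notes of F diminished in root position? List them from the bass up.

The chord tones are F–Ab–Cb. With the root (F) lowest for root position: F, Ab, Cb.

F, Ab, Cb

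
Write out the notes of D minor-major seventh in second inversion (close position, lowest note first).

The chord tones are D–F–A–C#. With the fifth (A) lowest for second inversion: A, C#, D, F.

A, C#, D, F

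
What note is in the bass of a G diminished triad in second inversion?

The fifth of G diminished (G–Bb–Db) is Db; that is the bass in second inversion.

Db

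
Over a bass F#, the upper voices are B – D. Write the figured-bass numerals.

6/4

The notes F#, B, D stack in thirds as B–D–F# — a B minor triad. The bass F# is the fifth, so this is second inversion: figured 6/4.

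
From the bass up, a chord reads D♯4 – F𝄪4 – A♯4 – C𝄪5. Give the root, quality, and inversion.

The pitch classes D#, F##, A#, C## arrange in thirds as D#–F##–A#–C##: a D# major seventh chord.
With the root (D#) in the bass, the chord is in root position (figured bass 7).

D# major seventh, root position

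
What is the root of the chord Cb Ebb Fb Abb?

Fb

Cb, Ebb, Fb, Abb are the tones of an Fb minor seventh chord (Fb–Abb–Cb–Ebb), making Fb the root.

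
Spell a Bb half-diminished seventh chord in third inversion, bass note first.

Bb half-diminished seventh is Bb–Db–Fb–Ab. Third inversion puts the seventh (Ab) in the bass, with the remaining tones above: Ab, Bb, Db, Fb.

Ab, Bb, Db, Fb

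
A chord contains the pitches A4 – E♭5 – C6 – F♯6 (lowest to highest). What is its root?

A, Eb, C, F# are the tones of an F# diminished seventh chord (F#–A–C–Eb), making F# the root.

F#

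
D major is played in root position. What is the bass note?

D

In root position the root is lowest. For D major (D–F#–A) that is D.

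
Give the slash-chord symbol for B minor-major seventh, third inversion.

Bm(maj7)/A#

Third inversion of B minor-major seventh has the seventh (A#) in the bass. As a slash chord: Bm(maj7)/A#.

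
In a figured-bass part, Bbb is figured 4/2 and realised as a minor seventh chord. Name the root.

Cb

The figures 4/2 mean the seventh of the chord is in the bass. If Bbb is the seventh of a minor seventh chord, the root is Cb (chord tones Cb–Ebb–Gb–Bbb).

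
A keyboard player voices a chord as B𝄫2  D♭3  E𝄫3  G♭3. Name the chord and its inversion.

The distinct note names are Bbb, Db, Ebb, Gb. Stacked in thirds they read Ebb–Gb–Bbb–Db, which is a major seventh chord on Ebb.
The lowest note is Bbb, the fifth of the chord, so this is second inversion (figured bass 4/3).

Ebb major seventh, second inversion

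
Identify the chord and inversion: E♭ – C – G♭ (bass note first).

C diminished, first inversion

The distinct note names are Eb, C, Gb. Stacked in thirds they read C–Eb–Gb, which is a diminished triad on C.
With the third (Eb) in the bass, the chord is in first inversion (figured bass 6).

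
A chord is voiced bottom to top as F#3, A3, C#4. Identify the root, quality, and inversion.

The distinct note names are F#, A, C#. Stacked in thirds they read F#–A–C#, which is a minor triad on F#.
F# is the root of F# minor; root in the bass means root position (figured bass 5/3).

F# minor, root position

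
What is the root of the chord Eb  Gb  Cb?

The distinct letter names are Eb, Gb, Cb. Arranged as a stack of thirds they read Cb–Eb–Gb, so Cb is the root (a Cb major triad).

Cb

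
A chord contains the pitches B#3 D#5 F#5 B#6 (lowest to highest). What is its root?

B#

The distinct letter names are B#, D#, F#. Arranged as a stack of thirds they read B#–D#–F#, so B# is the root (a B# diminished triad).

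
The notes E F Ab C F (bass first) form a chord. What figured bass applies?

The notes E, F, Ab, C stack in thirds as F–Ab–C–E — an F minor-major seventh chord. The bass E is the seventh, so this is third inversion: figured 4/2.

4/2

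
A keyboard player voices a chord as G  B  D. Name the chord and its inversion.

Reducing to letter names: G, B, D. These stack in thirds as G–B–D — a G major triad.
With the root (G) in the bass, the chord is in root position (figured bass 5/3).

G major, root position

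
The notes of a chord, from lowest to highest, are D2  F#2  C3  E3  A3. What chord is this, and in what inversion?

The distinct note names are D, F#, C, E, A. Stacked in thirds they read D–F#–A–C–E, which is a dominant ninth chord on D.
With the root (D) in the bass, the chord is in root position.

D dominant ninth, root position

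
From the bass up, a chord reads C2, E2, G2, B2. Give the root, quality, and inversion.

C major seventh, root position

The distinct note names are C, E, G, B. Stacked in thirds they read C–E–G–B, which is a major seventh chord on C.
The lowest note is C, the root of the chord, so this is root position (figured bass 7).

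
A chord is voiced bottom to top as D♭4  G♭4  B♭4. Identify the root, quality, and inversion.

The distinct note names are Db, Gb, Bb. Stacked in thirds they read Gb–Bb–Db, which is a major triad on Gb.
The lowest note is Db, the fifth of the chord, so this is second inversion (figured bass 6/4).

Gb major, second inversion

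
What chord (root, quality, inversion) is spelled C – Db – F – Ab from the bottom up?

The distinct note names are C, Db, F, Ab. Stacked in thirds they read Db–F–Ab–C, which is a major seventh chord on Db.
C is the seventh of Db major seventh; seventh in the bass means third inversion (figured bass 4/2).

Db major seventh, third inversion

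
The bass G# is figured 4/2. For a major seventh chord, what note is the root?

The figures 4/2 mean the seventh of the chord is in the bass. If G# is the seventh of a major seventh chord, the root is A (chord tones A–C#–E–G#).

A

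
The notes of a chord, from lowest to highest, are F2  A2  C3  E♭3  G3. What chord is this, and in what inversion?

The pitch classes F, A, C, Eb, G arrange in thirds as F–A–C–Eb–G: an F dominant ninth chord.
F is the root of F dominant ninth; root in the bass means root position.

F dominant ninth, root position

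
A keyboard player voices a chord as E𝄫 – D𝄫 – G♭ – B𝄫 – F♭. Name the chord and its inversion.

Reducing to letter names: Ebb, Dbb, Gb, Bbb, Fb. These stack in thirds as Ebb–Gb–Bbb–Dbb–Fb — an Ebb dominant ninth chord.
The lowest note is Ebb, the root of the chord, so this is root position.

Ebb dominant ninth, root position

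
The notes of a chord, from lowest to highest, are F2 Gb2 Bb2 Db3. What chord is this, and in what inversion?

The pitch classes F, Gb, Bb, Db arrange in thirds as Gb–Bb–Db–F: a Gb major seventh chord.
F is the seventh of Gb major seventh; seventh in the bass means third inversion (figured bass 4/2).

Gb major seventh, third inversion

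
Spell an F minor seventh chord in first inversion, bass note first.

Spelling F minor seventh: F–Ab–C–Eb. In first inversion the third is bass, giving Ab, C, Eb, F from the bottom.

Ab, C, Eb, F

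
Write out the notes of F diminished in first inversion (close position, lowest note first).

Ab, Cb, F

F diminished is F–Ab–Cb. First inversion puts the third (Ab) in the bass, with the remaining tones above: Ab, Cb, F.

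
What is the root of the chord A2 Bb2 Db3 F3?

A, Bb, Db, F are the tones of a Bb minor-major seventh chord (Bb–Db–F–A), making Bb the root.

Bb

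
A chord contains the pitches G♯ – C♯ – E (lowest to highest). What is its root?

C#

The distinct letter names are G#, C#, E. Arranged as a stack of thirds they read C#–E–G#, so C# is the root (a C# minor triad).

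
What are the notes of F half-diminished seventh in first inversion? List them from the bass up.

Ab, Cb, Eb, F

The chord tones are F–Ab–Cb–Eb. With the third (Ab) lowest for first inversion: Ab, Cb, Eb, F.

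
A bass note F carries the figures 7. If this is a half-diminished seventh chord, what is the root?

The figures 7 mean the root of the chord is in the bass. If F is the root of a half-diminished seventh chord, the root is F (chord tones F–Ab–Cb–Eb).

F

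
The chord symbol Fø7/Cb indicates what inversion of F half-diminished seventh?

second inversion

Fø7/Cb means F half-diminished seventh with Cb in the bass. Cb is the fifth of F half-diminished seventh (F–Ab–Cb–Eb), so this is second inversion.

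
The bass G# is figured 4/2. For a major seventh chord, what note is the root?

A

The figures 4/2 mean the seventh of the chord is in the bass. If G# is the seventh of a major seventh chord, the root is A (chord tones A–C#–E–G#).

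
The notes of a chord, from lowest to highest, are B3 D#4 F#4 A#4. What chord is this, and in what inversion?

The distinct note names are B, D#, F#, A#. Stacked in thirds they read B–D#–F#–A#, which is a major seventh chord on B.
B is the root of B major seventh; root in the bass means root position (figured bass 7).

B major seventh, root position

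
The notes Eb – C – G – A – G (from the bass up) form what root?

A

Reordering Eb, C, G, A into stacked thirds gives A–C–Eb–G; the bottom of that stack, A, is the root.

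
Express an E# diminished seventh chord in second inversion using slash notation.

E#dim7/B

Second inversion of E# diminished seventh has the fifth (B) in the bass. As a slash chord: E#dim7/B.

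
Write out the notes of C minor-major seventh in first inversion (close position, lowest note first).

Eb, G, B, C

C minor-major seventh is C–Eb–G–B. First inversion puts the third (Eb) in the bass, with the remaining tones above: Eb, G, B, C.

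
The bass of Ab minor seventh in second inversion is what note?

Eb

The fifth of Ab minor seventh (Ab–Cb–Eb–Gb) is Eb; that is the bass in second inversion.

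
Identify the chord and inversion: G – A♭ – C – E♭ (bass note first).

The pitch classes G, Ab, C, Eb arrange in thirds as Ab–C–Eb–G: an Ab major seventh chord.
G is the seventh of Ab major seventh; seventh in the bass means third inversion (figured bass 4/2).

Ab major seventh, third inversion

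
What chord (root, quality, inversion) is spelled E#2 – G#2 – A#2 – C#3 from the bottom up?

A# minor seventh, second inversion

The distinct note names are E#, G#, A#, C#. Stacked in thirds they read A#–C#–E#–G#, which is a minor seventh chord on A#.
With the fifth (E#) in the bass, the chord is in second inversion (figured bass 4/3).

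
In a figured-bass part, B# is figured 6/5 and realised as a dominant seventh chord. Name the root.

The figures 6/5 mean the third of the chord is in the bass. If B# is the third of a dominant seventh chord, the root is G# (chord tones G#–B#–D#–F#).

G#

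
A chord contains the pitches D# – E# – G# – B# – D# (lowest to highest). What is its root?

E#

D#, E#, G#, B# are the tones of an E# minor seventh chord (E#–G#–B#–D#), making E# the root.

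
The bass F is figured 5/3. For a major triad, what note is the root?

F

The figures 5/3 mean the root of the chord is in the bass. If F is the root of a major triad, the root is F (chord tones F–A–C).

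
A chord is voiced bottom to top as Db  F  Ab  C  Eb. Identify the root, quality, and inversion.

The pitch classes Db, F, Ab, C, Eb arrange in thirds as Db–F–Ab–C–Eb: a Db major ninth chord.
Db is the root of Db major ninth; root in the bass means root position.

Db major ninth, root position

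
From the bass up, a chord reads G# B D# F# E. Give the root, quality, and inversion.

E major ninth, first inversion

The distinct note names are G#, B, D#, F#, E. Stacked in thirds they read E–G#–B–D#–F#, which is a major ninth chord on E.
G# is the third of E major ninth; third in the bass means first inversion.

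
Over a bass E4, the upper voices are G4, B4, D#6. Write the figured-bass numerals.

The notes E, G, B, D# stack in thirds as E–G–B–D# — an E minor-major seventh chord. The bass E is the root, so this is root position: figured 7.

7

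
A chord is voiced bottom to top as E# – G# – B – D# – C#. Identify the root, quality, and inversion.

C# dominant ninth, first inversion

The distinct note names are E#, G#, B, D#, C#. Stacked in thirds they read C#–E#–G#–B–D#, which is a dominant ninth chord on C#.
With the third (E#) in the bass, the chord is in first inversion.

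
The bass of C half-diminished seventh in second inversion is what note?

The fifth of C half-diminished seventh (C–Eb–Gb–Bb) is Gb; that is the bass in second inversion.

Gb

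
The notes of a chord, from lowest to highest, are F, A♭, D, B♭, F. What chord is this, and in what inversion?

Bb dominant seventh, second inversion

The distinct note names are F, Ab, D, Bb. Stacked in thirds they read Bb–D–F–Ab, which is a dominant seventh chord on Bb.
With the fifth (F) in the bass, the chord is in second inversion (figured bass 4/3).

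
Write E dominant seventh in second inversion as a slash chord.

Second inversion of E dominant seventh has the fifth (B) in the bass. As a slash chord: E7/B.

E7/B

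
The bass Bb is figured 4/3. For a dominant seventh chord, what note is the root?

Eb

The figures 4/3 mean the fifth of the chord is in the bass. If Bb is the fifth of a dominant seventh chord, the root is Eb (chord tones Eb–G–Bb–Db).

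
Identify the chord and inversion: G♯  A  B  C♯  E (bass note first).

The distinct note names are G#, A, B, C#, E. Stacked in thirds they read A–C#–E–G#–B, which is a major ninth chord on A.
With the seventh (G#) in the bass, the chord is in third inversion.

A major ninth, third inversion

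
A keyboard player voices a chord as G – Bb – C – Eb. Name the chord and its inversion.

C minor seventh, second inversion

Reducing to letter names: G, Bb, C, Eb. These stack in thirds as C–Eb–G–Bb — a C minor seventh chord.
The lowest note is G, the fifth of the chord, so this is second inversion (figured bass 4/3).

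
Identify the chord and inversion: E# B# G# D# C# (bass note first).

C# major ninth, first inversion

Reducing to letter names: E#, B#, G#, D#, C#. These stack in thirds as C#–E#–G#–B#–D# — a C# major ninth chord.
E# is the third of C# major ninth; third in the bass means first inversion.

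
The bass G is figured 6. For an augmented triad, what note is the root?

The figures 6 mean the third of the chord is in the bass. If G is the third of an augmented triad, the root is Eb (chord tones Eb–G–B).

Eb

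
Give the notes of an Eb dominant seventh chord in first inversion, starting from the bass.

The chord tones are Eb–G–Bb–Db. With the third (G) lowest for first inversion: G, Bb, Db, Eb.

G, Bb, Db, Eb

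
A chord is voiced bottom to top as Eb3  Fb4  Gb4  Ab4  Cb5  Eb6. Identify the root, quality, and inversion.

The pitch classes Eb, Fb, Gb, Ab, Cb arrange in thirds as Fb–Ab–Cb–Eb–Gb: an Fb major ninth chord.
Eb is the seventh of Fb major ninth; seventh in the bass means third inversion.

Fb major ninth, third inversion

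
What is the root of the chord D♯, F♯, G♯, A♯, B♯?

Reordering D#, F#, G#, A#, B# into stacked thirds gives G#–B#–D#–F#–A#; the bottom of that stack, G#, is the root.

G#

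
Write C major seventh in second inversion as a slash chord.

Cmaj7/G

Second inversion of C major seventh has the fifth (G) in the bass. As a slash chord: Cmaj7/G.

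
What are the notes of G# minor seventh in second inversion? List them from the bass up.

D#, F#, G#, B

G# minor seventh is G#–B–D#–F#. Second inversion puts the fifth (D#) in the bass, with the remaining tones above: D#, F#, G#, B.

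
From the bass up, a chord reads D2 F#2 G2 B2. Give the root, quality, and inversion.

The pitch classes D, F#, G, B arrange in thirds as G–B–D–F#: a G major seventh chord.
The lowest note is D, the fifth of the chord, so this is second inversion (figured bass 4/3).

G major seventh, second inversion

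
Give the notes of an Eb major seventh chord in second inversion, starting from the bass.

Bb, D, Eb, G

The chord tones are Eb–G–Bb–D. With the fifth (Bb) lowest for second inversion: Bb, D, Eb, G.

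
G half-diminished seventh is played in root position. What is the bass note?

In root position the root is lowest. For G half-diminished seventh (G–Bb–Db–F) that is G.

G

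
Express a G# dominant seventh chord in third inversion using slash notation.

Third inversion of G# dominant seventh has the seventh (F#) in the bass. As a slash chord: G#7/F#.

G#7/F#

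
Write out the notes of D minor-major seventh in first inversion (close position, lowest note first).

F, A, C#, D

The chord tones are D–F–A–C#. With the third (F) lowest for first inversion: F, A, C#, D.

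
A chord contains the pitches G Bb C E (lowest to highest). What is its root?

C

The distinct letter names are G, Bb, C, E. Arranged as a stack of thirds they read C–E–G–Bb, so C is the root (a C dominant seventh chord).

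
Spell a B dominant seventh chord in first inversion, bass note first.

Spelling B dominant seventh: B–D#–F#–A. In first inversion the third is bass, giving D#, F#, A, B from the bottom.

D#, F#, A, B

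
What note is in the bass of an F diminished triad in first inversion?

Ab

F diminished is F–Ab–Cb. First inversion places the third in the bass: Ab.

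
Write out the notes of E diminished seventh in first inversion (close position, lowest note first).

G, Bb, Db, E

Spelling E diminished seventh: E–G–Bb–Db. In first inversion the third is bass, giving G, Bb, Db, E from the bottom.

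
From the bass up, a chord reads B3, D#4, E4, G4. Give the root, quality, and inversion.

E minor-major seventh, second inversion

Reducing to letter names: B, D#, E, G. These stack in thirds as E–G–B–D# — an E minor-major seventh chord.
With the fifth (B) in the bass, the chord is in second inversion (figured bass 4/3).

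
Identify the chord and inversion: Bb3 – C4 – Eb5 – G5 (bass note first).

C minor seventh, third inversion

The pitch classes Bb, C, Eb, G arrange in thirds as C–Eb–G–Bb: a C minor seventh chord.
The lowest note is Bb, the seventh of the chord, so this is third inversion (figured bass 4/2).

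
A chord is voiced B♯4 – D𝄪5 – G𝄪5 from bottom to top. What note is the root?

G##

Reordering B#, D##, G## into stacked thirds gives G##–B#–D##; the bottom of that stack, G##, is the root.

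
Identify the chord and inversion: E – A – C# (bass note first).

A major, second inversion

The distinct note names are E, A, C#. Stacked in thirds they read A–C#–E, which is a major triad on A.
With the fifth (E) in the bass, the chord is in second inversion (figured bass 6/4).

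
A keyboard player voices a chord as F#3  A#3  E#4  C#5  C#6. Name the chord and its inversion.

The distinct note names are F#, A#, E#, C#. Stacked in thirds they read F#–A#–C#–E#, which is a major seventh chord on F#.
F# is the root of F# major seventh; root in the bass means root position (figured bass 7).

F# major seventh, root position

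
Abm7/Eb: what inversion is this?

Abm7/Eb means Ab minor seventh with Eb in the bass. Eb is the fifth of Ab minor seventh (Ab–Cb–Eb–Gb), so this is second inversion.

second inversion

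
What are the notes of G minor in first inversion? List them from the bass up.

G minor is G–Bb–D. First inversion puts the third (Bb) in the bass, with the remaining tones above: Bb, D, G.

Bb, D, G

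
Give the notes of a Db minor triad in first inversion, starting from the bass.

Spelling Db minor: Db–Fb–Ab. In first inversion the third is bass, giving Fb, Ab, Db from the bottom.

Fb, Ab, Db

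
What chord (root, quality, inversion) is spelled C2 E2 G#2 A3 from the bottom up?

The distinct note names are C, E, G#, A. Stacked in thirds they read A–C–E–G#, which is a minor-major seventh chord on A.
The lowest note is C, the third of the chord, so this is first inversion (figured bass 6/5).

A minor-major seventh, first inversion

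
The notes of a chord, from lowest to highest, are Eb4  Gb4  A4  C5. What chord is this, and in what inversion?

A diminished seventh, second inversion

Reducing to letter names: Eb, Gb, A, C. These stack in thirds as A–C–Eb–Gb — an A diminished seventh chord.
Eb is the fifth of A diminished seventh; fifth in the bass means second inversion (figured bass 4/3).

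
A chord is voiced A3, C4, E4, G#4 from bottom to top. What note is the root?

A

A, C, E, G# are the tones of an A minor-major seventh chord (A–C–E–G#), making A the root.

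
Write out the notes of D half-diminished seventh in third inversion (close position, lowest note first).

C, D, F, Ab

D half-diminished seventh is D–F–Ab–C. Third inversion puts the seventh (C) in the bass, with the remaining tones above: C, D, F, Ab.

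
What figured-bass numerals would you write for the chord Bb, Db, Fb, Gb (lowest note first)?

The notes Bb, Db, Fb, Gb stack in thirds as Gb–Bb–Db–Fb — a Gb dominant seventh chord. The bass Bb is the third, so this is first inversion: figured 6/5.

6/5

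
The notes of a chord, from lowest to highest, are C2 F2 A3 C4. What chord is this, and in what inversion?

Reducing to letter names: C, F, A. These stack in thirds as F–A–C — an F major triad.
The lowest note is C, the fifth of the chord, so this is second inversion (figured bass 6/4).

F major, second inversion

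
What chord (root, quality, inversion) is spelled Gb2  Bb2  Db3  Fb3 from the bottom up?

Gb dominant seventh, root position

Reducing to letter names: Gb, Bb, Db, Fb. These stack in thirds as Gb–Bb–Db–Fb — a Gb dominant seventh chord.
With the root (Gb) in the bass, the chord is in root position (figured bass 7).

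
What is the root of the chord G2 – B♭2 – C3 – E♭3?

G, Bb, C, Eb are the tones of a C minor seventh chord (C–Eb–G–Bb), making C the root.

C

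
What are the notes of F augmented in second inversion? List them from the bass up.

C#, F, A

F augmented is F–A–C#. Second inversion puts the fifth (C#) in the bass, with the remaining tones above: C#, F, A.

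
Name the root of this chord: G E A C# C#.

A

G, E, A, C# are the tones of an A dominant seventh chord (A–C#–E–G), making A the root.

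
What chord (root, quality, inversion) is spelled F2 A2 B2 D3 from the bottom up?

B half-diminished seventh, second inversion

The distinct note names are F, A, B, D. Stacked in thirds they read B–D–F–A, which is a half-diminished seventh chord on B.
F is the fifth of B half-diminished seventh; fifth in the bass means second inversion (figured bass 4/3).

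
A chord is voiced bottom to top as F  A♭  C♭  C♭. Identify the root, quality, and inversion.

The distinct note names are F, Ab, Cb. Stacked in thirds they read F–Ab–Cb, which is a diminished triad on F.
F is the root of F diminished; root in the bass means root position (figured bass 5/3).

F diminished, root position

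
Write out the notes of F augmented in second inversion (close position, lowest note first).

C#, F, A

Spelling F augmented: F–A–C#. In second inversion the fifth is bass, giving C#, F, A from the bottom.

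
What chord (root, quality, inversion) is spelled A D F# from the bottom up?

The pitch classes A, D, F# arrange in thirds as D–F#–A: a D major triad.
A is the fifth of D major; fifth in the bass means second inversion (figured bass 6/4).

D major, second inversion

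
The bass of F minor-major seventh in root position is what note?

In root position the root is lowest. For F minor-major seventh (F–Ab–C–E) that is F.

F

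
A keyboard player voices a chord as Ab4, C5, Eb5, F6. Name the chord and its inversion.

F minor seventh, first inversion

The distinct note names are Ab, C, Eb, F. Stacked in thirds they read F–Ab–C–Eb, which is a minor seventh chord on F.
The lowest note is Ab, the third of the chord, so this is first inversion (figured bass 6/5).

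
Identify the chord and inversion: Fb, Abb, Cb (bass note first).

The distinct note names are Fb, Abb, Cb. Stacked in thirds they read Fb–Abb–Cb, which is a minor triad on Fb.
The lowest note is Fb, the root of the chord, so this is root position (figured bass 5/3).

Fb minor, root position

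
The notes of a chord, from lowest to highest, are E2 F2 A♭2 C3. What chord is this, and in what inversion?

F minor-major seventh, third inversion

The pitch classes E, F, Ab, C arrange in thirds as F–Ab–C–E: an F minor-major seventh chord.
E is the seventh of F minor-major seventh; seventh in the bass means third inversion (figured bass 4/2).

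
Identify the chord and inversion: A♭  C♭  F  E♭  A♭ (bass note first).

F half-diminished seventh, first inversion

The pitch classes Ab, Cb, F, Eb arrange in thirds as F–Ab–Cb–Eb: an F half-diminished seventh chord.
With the third (Ab) in the bass, the chord is in first inversion (figured bass 6/5).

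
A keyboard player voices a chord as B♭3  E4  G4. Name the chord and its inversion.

The distinct note names are Bb, E, G. Stacked in thirds they read E–G–Bb, which is a diminished triad on E.
Bb is the fifth of E diminished; fifth in the bass means second inversion (figured bass 6/4).

E diminished, second inversion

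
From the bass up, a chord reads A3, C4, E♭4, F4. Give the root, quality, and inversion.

F dominant seventh, first inversion

The distinct note names are A, C, Eb, F. Stacked in thirds they read F–A–C–Eb, which is a dominant seventh chord on F.
The lowest note is A, the third of the chord, so this is first inversion (figured bass 6/5).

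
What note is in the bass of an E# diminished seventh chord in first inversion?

In first inversion the third is lowest. For E# diminished seventh (E#–G#–B–D) that is G#.

G#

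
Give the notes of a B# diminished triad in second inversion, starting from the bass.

B# diminished is B#–D#–F#. Second inversion puts the fifth (F#) in the bass, with the remaining tones above: F#, B#, D#.

F#, B#, D#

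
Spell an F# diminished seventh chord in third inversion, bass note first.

Eb, F#, A, C

Spelling F# diminished seventh: F#–A–C–Eb. In third inversion the seventh is bass, giving Eb, F#, A, C from the bottom.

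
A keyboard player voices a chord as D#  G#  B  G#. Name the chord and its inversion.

G# minor, second inversion

Reducing to letter names: D#, G#, B. These stack in thirds as G#–B–D# — a G# minor triad.
With the fifth (D#) in the bass, the chord is in second inversion (figured bass 6/4).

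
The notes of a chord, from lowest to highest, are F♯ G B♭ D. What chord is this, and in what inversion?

G minor-major seventh, third inversion

The distinct note names are F#, G, Bb, D. Stacked in thirds they read G–Bb–D–F#, which is a minor-major seventh chord on G.
The lowest note is F#, the seventh of the chord, so this is third inversion (figured bass 4/2).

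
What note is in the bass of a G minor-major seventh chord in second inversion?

D

G minor-major seventh is G–Bb–D–F#. Second inversion places the fifth in the bass: D.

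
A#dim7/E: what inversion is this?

second inversion

A#dim7/E means A# diminished seventh with E in the bass. E is the fifth of A# diminished seventh (A#–C#–E–G), so this is second inversion.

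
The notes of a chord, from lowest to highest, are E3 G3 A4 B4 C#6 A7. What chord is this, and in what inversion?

A dominant ninth, second inversion

The pitch classes E, G, A, B, C# arrange in thirds as A–C#–E–G–B: an A dominant ninth chord.
The lowest note is E, the fifth of the chord, so this is second inversion.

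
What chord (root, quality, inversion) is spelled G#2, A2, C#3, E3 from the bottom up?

The pitch classes G#, A, C#, E arrange in thirds as A–C#–E–G#: an A major seventh chord.
The lowest note is G#, the seventh of the chord, so this is third inversion (figured bass 4/2).

A major seventh, third inversion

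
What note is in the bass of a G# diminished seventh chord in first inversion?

G# diminished seventh is G#–B–D–F. First inversion places the third in the bass: B.

B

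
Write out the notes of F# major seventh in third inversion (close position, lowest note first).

E#, F#, A#, C#

The chord tones are F#–A#–C#–E#. With the seventh (E#) lowest for third inversion: E#, F#, A#, C#.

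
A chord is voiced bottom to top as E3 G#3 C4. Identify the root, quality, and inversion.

Reducing to letter names: E, G#, C. These stack in thirds as C–E–G# — a C augmented triad.
The lowest note is E, the third of the chord, so this is first inversion (figured bass 6).

C augmented, first inversion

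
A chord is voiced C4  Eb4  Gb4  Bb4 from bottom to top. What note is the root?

Reordering C, Eb, Gb, Bb into stacked thirds gives C–Eb–Gb–Bb; the bottom of that stack, C, is the root.

C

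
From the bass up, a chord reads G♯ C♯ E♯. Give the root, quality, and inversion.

C# major, second inversion

The pitch classes G#, C#, E# arrange in thirds as C#–E#–G#: a C# major triad.
With the fifth (G#) in the bass, the chord is in second inversion (figured bass 6/4).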